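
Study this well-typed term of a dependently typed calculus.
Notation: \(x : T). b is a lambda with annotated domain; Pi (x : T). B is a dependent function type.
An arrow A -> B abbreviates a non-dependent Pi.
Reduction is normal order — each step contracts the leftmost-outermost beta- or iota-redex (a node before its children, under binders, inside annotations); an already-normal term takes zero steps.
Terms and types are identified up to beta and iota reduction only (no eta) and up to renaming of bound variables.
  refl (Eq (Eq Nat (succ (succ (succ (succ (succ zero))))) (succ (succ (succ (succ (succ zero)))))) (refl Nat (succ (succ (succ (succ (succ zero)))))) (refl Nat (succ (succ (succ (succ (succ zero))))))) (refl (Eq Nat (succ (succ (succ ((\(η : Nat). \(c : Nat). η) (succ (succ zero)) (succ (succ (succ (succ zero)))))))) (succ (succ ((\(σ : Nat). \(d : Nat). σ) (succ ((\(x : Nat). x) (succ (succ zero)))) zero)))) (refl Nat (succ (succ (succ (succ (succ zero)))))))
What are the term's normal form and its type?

reduced normal form:
  refl (Eq (Eq Nat (succ (succ (succ (succ (succ zero))))) (succ (succ (succ (succ (succ zero)))))) (refl Nat (succ (succ (succ (succ (succ zero)))))) (refl Nat (succ (succ (succ (succ (succ zero))))))) (refl (Eq Nat (succ (succ (succ (succ (succ zero))))) (succ (succ (succ (succ (succ zero)))))) (refl Nat (succ (succ (succ (succ (succ zero)))))))
the term's type:
  Eq (Eq (Eq Nat (succ (succ (succ (succ (succ zero))))) (succ (succ (succ (succ (succ zero)))))) (refl Nat (succ (succ (succ (succ (succ zero)))))) (refl Nat (succ (succ (succ (succ (succ zero))))))) (refl (Eq Nat (succ (succ (succ (succ (succ zero))))) (succ (succ (succ (succ (succ zero)))))) (refl Nat (succ (succ (succ (succ (succ zero))))))) (refl (Eq Nat (succ (succ (succ (succ (succ zero))))) (succ (succ (succ (succ (succ zero)))))) (refl Nat (succ (succ (succ (succ (succ zero)))))))


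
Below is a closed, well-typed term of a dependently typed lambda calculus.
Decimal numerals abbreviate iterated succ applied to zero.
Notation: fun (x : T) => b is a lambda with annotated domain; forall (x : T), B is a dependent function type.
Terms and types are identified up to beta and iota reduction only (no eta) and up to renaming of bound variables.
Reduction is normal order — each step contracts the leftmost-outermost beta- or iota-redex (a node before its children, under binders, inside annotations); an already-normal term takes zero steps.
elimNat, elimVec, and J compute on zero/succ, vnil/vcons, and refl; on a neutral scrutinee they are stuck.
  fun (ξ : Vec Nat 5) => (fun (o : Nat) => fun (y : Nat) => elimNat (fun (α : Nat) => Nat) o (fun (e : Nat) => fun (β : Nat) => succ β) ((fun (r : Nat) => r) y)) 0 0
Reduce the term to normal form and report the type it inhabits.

reduced normal form:
  fun (ξ : Vec Nat 5) => 0
inferred type:
  forall (ξ : Vec Nat 5), Nat
observation: normalization takes exactly 4 steps under the normal-order strategy.


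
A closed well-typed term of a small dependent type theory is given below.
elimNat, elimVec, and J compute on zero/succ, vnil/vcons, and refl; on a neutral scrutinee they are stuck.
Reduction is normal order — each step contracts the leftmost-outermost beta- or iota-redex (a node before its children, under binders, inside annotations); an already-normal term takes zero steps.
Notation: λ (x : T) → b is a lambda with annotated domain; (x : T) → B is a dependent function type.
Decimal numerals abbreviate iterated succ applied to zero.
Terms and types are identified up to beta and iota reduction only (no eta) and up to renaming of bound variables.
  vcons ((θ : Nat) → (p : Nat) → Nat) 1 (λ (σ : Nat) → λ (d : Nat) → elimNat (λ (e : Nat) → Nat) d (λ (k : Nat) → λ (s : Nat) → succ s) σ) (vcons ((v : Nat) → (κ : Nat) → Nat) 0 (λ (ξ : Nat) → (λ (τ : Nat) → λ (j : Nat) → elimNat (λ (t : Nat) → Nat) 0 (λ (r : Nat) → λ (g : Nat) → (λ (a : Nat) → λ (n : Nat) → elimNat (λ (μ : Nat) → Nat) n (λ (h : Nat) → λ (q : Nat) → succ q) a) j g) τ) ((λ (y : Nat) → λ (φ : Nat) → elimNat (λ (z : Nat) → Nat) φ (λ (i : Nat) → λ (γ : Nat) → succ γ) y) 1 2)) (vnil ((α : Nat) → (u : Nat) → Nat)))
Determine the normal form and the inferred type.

normal form:
  vcons ((θ : Nat) → (p : Nat) → Nat) 1 (λ (σ : Nat) → λ (d : Nat) → elimNat (λ (e : Nat) → Nat) d (λ (k : Nat) → λ (s : Nat) → succ s) σ) (vcons ((v : Nat) → (κ : Nat) → Nat) 0 (λ (ξ : Nat) → λ (τ : Nat) → elimNat (λ (j : Nat) → Nat) (elimNat (λ (t : Nat) → Nat) (elimNat (λ (r : Nat) → Nat) 0 (λ (g : Nat) → λ (a : Nat) → succ a) τ) (λ (n : Nat) → λ (μ : Nat) → succ μ) τ) (λ (h : Nat) → λ (q : Nat) → succ q) τ) (vnil ((y : Nat) → (φ : Nat) → Nat)))
the term's type:
  Vec ((θ : Nat) → (p : Nat) → Nat) 2
observation: contracting a beta-redex first, the term normalizes in 19 steps.


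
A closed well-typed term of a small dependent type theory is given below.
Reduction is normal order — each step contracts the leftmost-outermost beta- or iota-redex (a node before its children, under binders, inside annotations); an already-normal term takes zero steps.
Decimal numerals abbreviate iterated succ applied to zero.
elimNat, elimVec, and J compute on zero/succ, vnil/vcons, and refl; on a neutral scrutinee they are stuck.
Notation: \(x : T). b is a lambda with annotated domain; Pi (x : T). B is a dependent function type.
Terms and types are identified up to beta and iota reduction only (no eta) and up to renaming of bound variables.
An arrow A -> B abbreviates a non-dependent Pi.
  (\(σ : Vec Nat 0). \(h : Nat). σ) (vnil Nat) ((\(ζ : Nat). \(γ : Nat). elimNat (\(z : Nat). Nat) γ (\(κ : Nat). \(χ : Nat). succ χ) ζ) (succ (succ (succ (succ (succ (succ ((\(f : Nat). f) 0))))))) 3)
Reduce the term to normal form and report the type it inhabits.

reduced normal form:
  vnil Nat
inferred type:
  Vec Nat 0
observation: 2 normal-order steps normalize the term, beginning with a beta-redex.


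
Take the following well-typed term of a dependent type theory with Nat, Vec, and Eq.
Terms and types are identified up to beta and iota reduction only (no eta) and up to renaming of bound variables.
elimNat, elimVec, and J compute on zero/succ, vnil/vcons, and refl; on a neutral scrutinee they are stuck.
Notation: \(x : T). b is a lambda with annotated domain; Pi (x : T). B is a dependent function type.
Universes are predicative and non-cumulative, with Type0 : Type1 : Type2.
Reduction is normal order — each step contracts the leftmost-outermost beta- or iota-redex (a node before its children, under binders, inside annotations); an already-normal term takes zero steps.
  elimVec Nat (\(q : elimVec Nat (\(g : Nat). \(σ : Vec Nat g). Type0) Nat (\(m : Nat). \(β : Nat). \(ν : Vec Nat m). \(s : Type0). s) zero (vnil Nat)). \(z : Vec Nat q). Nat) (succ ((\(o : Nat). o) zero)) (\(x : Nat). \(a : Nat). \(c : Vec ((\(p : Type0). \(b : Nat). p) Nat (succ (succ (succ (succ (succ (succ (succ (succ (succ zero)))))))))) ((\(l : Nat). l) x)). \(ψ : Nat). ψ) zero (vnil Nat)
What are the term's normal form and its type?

normal form:
  succ zero
inferred type:
  Nat
observation: 2 normal-order steps separate the term from its normal form.


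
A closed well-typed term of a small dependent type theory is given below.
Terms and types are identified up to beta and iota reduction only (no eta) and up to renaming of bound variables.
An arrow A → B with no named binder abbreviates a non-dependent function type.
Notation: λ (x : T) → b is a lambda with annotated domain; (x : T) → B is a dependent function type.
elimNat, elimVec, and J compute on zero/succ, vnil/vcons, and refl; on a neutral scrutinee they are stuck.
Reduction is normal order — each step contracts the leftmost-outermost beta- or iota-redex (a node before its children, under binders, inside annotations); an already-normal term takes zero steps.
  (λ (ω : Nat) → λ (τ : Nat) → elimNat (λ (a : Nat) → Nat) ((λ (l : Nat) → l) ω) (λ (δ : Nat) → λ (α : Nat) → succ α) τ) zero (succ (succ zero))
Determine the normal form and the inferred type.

resulting normal form:
  succ (succ zero)
type:
  Nat


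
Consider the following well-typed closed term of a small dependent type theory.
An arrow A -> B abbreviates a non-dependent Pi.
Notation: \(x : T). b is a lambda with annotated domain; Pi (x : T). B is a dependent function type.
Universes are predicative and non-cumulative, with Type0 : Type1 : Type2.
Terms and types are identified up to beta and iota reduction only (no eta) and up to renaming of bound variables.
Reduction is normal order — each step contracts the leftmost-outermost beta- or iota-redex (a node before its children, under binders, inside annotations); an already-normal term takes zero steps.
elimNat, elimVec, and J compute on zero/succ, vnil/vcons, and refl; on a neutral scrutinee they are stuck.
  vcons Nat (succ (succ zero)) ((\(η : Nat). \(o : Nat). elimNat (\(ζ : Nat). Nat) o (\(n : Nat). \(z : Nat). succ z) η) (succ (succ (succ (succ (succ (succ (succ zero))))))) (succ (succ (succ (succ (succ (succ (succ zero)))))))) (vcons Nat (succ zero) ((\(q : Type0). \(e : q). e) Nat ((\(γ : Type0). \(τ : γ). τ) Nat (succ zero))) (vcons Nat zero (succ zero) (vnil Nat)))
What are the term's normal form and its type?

normal form:
  vcons Nat (succ (succ zero)) (succ (succ (succ (succ (succ (succ (succ (succ (succ (succ (succ (succ (succ (succ zero)))))))))))))) (vcons Nat (succ zero) (succ zero) (vcons Nat zero (succ zero) (vnil Nat)))
type:
  Vec Nat (succ (succ (succ zero)))
observation: contracting a beta-redex first, the term normalizes in 28 steps.


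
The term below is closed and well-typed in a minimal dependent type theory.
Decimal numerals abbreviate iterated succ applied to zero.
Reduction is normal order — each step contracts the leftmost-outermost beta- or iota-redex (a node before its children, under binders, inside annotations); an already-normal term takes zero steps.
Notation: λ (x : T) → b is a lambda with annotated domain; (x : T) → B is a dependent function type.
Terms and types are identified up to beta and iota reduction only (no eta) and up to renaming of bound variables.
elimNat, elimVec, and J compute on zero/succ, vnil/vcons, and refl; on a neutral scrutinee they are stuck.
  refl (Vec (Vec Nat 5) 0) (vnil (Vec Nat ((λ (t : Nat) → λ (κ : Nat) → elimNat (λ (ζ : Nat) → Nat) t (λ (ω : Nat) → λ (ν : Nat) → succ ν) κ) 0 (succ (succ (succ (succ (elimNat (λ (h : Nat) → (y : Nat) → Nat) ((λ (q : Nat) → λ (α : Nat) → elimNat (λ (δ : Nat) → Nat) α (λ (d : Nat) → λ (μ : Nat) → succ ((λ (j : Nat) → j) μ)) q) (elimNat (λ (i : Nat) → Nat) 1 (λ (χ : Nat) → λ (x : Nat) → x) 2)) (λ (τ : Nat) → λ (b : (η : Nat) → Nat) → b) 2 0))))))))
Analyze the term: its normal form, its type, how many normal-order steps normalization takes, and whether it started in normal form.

resulting normal form:
  refl (Vec (Vec Nat 5) 0) (vnil (Vec Nat 5))
the term's type:
  Eq (Vec (Vec Nat 5) 0) (vnil (Vec Nat 5)) (vnil (Vec Nat 5))
reduction steps (normal order): 39
term was already normal: no
first contracted redex: a beta-redex


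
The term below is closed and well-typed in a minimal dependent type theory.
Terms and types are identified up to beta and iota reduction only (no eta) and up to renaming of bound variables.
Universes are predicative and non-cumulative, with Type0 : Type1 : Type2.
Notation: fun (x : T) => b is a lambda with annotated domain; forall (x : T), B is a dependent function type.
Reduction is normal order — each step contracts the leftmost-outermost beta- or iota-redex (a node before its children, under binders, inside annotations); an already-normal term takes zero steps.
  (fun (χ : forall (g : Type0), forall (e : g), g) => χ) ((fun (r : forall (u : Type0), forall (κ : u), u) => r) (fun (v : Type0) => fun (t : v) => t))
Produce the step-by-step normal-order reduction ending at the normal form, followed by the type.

normal-order reduction sequence:
  (fun (χ : forall (g : Type0), forall (e : g), g) => χ) ((fun (r : forall (u : Type0), forall (κ : u), u) => r) (fun (v : Type0) => fun (t : v) => t))
  ~> (fun (χ : forall (g : Type0), forall (e : g), g) => χ) (fun (r : Type0) => fun (u : r) => u)
  ~> fun (χ : Type0) => fun (g : χ) => g
type:
  forall (χ : Type0), forall (g : χ), χ


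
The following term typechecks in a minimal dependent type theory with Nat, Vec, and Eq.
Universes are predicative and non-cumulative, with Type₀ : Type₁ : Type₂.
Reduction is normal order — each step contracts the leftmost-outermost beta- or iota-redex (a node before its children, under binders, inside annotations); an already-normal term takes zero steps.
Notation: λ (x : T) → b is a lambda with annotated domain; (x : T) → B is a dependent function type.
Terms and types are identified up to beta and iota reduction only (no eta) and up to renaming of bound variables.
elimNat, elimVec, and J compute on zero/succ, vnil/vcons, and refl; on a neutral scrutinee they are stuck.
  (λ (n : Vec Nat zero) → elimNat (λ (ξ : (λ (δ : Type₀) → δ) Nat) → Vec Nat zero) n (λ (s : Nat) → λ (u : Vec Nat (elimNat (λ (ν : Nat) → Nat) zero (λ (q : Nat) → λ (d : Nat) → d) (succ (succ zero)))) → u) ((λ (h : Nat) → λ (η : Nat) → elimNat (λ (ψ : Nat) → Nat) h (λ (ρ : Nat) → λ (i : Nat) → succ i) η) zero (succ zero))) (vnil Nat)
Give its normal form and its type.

resulting normal form:
  vnil Nat
the term's type:
  Vec Nat zero
observation: the leftmost-outermost redex is a beta-redex, and normalization takes 19 steps.


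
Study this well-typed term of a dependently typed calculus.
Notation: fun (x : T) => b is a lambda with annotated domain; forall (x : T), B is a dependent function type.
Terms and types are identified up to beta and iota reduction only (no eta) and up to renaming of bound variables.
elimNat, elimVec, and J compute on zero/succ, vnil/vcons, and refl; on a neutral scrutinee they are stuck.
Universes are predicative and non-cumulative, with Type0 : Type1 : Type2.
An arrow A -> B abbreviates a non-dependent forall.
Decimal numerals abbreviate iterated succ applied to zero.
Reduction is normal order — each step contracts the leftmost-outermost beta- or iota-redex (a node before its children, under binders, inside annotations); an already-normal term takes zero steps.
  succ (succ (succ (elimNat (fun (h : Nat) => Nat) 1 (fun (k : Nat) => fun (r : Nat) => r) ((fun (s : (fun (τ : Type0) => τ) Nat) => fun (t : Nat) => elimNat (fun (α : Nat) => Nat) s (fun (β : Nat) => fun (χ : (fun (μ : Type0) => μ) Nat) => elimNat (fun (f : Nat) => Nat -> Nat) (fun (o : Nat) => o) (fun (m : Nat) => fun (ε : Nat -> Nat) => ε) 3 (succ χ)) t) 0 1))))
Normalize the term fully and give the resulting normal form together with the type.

normal form:
  4
the term's type:
  Nat
observation: the term reaches its normal form after 21 normal-order steps.


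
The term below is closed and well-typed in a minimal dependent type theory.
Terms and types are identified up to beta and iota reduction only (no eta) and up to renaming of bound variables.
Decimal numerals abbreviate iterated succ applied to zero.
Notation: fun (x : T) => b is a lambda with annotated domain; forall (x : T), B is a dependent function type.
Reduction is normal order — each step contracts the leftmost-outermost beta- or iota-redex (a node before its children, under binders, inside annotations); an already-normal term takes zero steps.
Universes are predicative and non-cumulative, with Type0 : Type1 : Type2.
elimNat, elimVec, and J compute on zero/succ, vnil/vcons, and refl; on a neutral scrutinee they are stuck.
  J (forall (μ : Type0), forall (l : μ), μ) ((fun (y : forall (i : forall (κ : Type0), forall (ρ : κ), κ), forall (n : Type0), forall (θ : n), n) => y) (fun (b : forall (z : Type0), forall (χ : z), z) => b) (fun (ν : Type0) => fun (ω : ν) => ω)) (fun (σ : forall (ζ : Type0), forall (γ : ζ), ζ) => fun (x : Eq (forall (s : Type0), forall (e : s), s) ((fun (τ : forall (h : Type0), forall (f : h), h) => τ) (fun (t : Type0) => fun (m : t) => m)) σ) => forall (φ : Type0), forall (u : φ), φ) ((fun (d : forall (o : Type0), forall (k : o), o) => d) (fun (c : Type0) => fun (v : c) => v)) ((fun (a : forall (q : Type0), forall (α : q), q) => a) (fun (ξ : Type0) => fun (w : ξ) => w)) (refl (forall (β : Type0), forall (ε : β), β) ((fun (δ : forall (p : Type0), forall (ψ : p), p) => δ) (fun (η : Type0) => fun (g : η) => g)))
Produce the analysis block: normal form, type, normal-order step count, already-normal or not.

normal form:
  fun (μ : Type0) => fun (l : μ) => l
the term's type:
  forall (μ : Type0), forall (l : μ), μ
normal-order step count: 2
started in normal form: no
first contracted redex: a J iota-redex


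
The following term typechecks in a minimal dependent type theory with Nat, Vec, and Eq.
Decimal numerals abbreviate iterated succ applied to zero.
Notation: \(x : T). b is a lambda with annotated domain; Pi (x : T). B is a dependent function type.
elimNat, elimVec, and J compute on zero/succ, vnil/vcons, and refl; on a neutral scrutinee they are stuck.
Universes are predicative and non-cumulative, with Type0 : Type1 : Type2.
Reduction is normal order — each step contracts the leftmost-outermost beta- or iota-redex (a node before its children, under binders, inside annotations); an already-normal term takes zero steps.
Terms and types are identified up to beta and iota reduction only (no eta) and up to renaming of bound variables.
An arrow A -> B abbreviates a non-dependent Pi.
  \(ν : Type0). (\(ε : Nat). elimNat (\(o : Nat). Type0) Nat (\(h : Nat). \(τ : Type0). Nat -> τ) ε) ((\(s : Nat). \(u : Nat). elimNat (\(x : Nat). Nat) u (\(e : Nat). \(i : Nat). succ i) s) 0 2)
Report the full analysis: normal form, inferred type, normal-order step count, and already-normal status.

reduced normal form:
  \(ν : Type0). Nat -> Nat -> Nat
the term's type:
  Type0 -> Type0
normal-order step count: 11
started in normal form: no
first contracted redex: a beta-redex


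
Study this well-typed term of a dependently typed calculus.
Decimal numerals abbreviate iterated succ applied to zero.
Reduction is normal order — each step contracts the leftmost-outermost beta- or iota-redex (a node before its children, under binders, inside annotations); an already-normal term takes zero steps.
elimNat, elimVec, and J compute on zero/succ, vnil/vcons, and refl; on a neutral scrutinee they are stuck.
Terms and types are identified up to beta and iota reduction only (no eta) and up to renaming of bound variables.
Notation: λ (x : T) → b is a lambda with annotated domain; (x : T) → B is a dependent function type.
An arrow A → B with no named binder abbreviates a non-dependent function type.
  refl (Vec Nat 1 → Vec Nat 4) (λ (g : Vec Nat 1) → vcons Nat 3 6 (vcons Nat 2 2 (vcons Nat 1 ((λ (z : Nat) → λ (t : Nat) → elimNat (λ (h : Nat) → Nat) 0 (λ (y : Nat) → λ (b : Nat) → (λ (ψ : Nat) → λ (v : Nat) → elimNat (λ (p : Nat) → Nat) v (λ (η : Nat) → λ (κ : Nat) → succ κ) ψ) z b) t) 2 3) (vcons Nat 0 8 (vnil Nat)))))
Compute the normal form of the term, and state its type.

reduced normal form:
  refl (Vec Nat 1 → Vec Nat 4) (λ (g : Vec Nat 1) → vcons Nat 3 6 (vcons Nat 2 2 (vcons Nat 1 6 (vcons Nat 0 8 (vnil Nat)))))
inferred type:
  Eq (Vec Nat 1 → Vec Nat 4) (λ (g : Vec Nat 1) → vcons Nat 3 6 (vcons Nat 2 2 (vcons Nat 1 6 (vcons Nat 0 8 (vnil Nat))))) (λ (z : Vec Nat 1) → vcons Nat 3 6 (vcons Nat 2 2 (vcons Nat 1 6 (vcons Nat 0 8 (vnil Nat)))))
observation: 39 normal-order steps separate the term from its normal form.


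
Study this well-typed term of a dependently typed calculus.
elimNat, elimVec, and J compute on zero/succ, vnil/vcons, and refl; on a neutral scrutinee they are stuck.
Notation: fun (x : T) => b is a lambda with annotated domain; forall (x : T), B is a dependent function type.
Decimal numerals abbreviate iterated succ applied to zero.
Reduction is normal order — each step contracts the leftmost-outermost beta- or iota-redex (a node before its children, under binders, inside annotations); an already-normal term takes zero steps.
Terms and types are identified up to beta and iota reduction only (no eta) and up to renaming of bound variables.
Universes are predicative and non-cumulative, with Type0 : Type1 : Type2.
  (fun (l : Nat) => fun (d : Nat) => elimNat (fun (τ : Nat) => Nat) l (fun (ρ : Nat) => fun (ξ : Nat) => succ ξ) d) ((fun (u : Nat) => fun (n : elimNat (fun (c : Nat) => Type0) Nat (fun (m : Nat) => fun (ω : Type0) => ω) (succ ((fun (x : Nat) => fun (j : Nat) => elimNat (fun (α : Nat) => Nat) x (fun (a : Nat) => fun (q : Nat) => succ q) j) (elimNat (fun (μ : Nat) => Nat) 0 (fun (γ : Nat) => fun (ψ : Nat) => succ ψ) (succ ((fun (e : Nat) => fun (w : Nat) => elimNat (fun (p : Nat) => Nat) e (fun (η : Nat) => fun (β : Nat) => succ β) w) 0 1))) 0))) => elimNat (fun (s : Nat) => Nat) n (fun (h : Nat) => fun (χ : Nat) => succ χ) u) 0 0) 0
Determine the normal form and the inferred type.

normal form:
  0
inferred type:
  Nat
observation: the term reaches its normal form after 6 normal-order steps.


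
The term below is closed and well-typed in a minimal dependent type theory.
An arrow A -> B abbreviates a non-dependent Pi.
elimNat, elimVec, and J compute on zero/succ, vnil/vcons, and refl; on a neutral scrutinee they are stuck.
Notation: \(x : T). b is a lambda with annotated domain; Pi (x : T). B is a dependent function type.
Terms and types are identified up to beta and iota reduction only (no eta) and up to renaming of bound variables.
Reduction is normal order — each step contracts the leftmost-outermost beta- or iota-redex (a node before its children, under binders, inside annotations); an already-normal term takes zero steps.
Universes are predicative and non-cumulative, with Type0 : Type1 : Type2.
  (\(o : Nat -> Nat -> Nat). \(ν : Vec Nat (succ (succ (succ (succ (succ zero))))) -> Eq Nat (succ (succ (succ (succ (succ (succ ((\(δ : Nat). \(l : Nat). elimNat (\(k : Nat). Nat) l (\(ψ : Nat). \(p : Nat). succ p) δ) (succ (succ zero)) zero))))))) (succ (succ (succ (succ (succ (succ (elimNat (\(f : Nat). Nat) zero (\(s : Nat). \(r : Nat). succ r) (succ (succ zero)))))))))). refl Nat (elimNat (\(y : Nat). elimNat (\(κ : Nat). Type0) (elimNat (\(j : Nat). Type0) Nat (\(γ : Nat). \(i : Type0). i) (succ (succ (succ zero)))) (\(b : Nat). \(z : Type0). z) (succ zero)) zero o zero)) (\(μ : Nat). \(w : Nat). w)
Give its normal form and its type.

resulting normal form:
  \(o : Vec Nat (succ (succ (succ (succ (succ zero))))) -> Eq Nat (succ (succ (succ (succ (succ (succ (succ (succ zero)))))))) (succ (succ (succ (succ (succ (succ (succ (succ zero))))))))). refl Nat zero
type:
  (Vec Nat (succ (succ (succ (succ (succ zero))))) -> Eq Nat (succ (succ (succ (succ (succ (succ (succ (succ zero)))))))) (succ (succ (succ (succ (succ (succ (succ (succ zero))))))))) -> Eq Nat zero zero
observation: the leftmost-outermost redex is a beta-redex, and normalization takes 18 steps.


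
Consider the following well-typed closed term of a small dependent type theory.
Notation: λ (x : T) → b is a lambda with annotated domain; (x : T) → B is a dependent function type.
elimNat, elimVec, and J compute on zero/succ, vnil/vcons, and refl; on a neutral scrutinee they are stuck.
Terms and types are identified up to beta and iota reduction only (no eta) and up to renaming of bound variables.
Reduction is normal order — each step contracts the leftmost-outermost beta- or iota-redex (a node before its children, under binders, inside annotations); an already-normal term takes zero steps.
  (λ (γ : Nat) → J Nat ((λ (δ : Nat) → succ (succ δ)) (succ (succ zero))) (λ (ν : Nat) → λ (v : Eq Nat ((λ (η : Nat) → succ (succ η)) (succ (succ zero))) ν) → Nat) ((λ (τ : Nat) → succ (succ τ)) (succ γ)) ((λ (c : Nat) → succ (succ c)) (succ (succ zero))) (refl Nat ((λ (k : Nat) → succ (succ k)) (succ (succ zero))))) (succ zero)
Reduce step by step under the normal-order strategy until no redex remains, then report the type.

normal-order reduction sequence:
  (λ (γ : Nat) → J Nat ((λ (δ : Nat) → succ (succ δ)) (succ (succ zero))) (λ (ν : Nat) → λ (v : Eq Nat ((λ (η : Nat) → succ (succ η)) (succ (succ zero))) ν) → Nat) ((λ (τ : Nat) → succ (succ τ)) (succ γ)) ((λ (c : Nat) → succ (succ c)) (succ (succ zero))) (refl Nat ((λ (k : Nat) → succ (succ k)) (succ (succ zero))))) (succ zero)
  ~> J Nat ((λ (γ : Nat) → succ (succ γ)) (succ (succ zero))) (λ (δ : Nat) → λ (ν : Eq Nat ((λ (v : Nat) → succ (succ v)) (succ (succ zero))) δ) → Nat) ((λ (η : Nat) → succ (succ η)) (succ (succ zero))) ((λ (τ : Nat) → succ (succ τ)) (succ (succ zero))) (refl Nat ((λ (c : Nat) → succ (succ c)) (succ (succ zero))))
  ~> (λ (γ : Nat) → succ (succ γ)) (succ (succ zero))
  ~> succ (succ (succ (succ zero)))
the term's type:
  Nat


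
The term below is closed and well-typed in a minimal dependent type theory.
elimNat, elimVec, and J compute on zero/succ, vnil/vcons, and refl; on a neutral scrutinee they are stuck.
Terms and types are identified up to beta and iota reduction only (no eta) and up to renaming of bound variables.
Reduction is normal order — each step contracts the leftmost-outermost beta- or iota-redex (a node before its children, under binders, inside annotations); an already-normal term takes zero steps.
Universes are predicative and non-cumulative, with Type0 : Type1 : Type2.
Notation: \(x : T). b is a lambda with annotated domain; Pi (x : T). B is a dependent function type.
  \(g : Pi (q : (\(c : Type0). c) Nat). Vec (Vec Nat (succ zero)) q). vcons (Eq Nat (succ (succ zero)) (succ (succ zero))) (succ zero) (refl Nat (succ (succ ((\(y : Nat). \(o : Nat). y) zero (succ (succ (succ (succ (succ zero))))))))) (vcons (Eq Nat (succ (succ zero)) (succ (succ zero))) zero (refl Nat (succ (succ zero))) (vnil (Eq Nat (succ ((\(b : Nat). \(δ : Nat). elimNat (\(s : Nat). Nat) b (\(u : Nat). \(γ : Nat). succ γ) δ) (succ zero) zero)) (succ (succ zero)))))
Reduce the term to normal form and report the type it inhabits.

reduced normal form:
  \(g : Pi (q : Nat). Vec (Vec Nat (succ zero)) q). vcons (Eq Nat (succ (succ zero)) (succ (succ zero))) (succ zero) (refl Nat (succ (succ zero))) (vcons (Eq Nat (succ (succ zero)) (succ (succ zero))) zero (refl Nat (succ (succ zero))) (vnil (Eq Nat (succ (succ zero)) (succ (succ zero)))))
inferred type:
  Pi (g : Pi (q : Nat). Vec (Vec Nat (succ zero)) q). Vec (Eq Nat (succ (succ zero)) (succ (succ zero))) (succ (succ zero))
observation: the leftmost-outermost redex is a beta-redex, and normalization takes 6 steps.


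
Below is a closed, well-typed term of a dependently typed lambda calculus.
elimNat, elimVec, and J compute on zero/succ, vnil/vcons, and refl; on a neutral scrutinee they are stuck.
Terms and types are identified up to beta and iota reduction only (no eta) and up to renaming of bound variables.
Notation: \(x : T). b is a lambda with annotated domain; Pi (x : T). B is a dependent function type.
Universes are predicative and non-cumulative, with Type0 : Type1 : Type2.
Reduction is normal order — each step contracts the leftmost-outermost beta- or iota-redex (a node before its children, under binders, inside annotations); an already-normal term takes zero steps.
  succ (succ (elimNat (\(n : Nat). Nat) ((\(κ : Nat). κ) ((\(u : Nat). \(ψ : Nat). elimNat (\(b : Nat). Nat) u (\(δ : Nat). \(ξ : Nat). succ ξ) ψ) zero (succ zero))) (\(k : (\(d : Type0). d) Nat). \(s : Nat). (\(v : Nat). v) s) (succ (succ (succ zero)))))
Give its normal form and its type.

resulting normal form:
  succ (succ (succ zero))
type:
  Nat
observation: normalization takes exactly 20 steps under the normal-order strategy.


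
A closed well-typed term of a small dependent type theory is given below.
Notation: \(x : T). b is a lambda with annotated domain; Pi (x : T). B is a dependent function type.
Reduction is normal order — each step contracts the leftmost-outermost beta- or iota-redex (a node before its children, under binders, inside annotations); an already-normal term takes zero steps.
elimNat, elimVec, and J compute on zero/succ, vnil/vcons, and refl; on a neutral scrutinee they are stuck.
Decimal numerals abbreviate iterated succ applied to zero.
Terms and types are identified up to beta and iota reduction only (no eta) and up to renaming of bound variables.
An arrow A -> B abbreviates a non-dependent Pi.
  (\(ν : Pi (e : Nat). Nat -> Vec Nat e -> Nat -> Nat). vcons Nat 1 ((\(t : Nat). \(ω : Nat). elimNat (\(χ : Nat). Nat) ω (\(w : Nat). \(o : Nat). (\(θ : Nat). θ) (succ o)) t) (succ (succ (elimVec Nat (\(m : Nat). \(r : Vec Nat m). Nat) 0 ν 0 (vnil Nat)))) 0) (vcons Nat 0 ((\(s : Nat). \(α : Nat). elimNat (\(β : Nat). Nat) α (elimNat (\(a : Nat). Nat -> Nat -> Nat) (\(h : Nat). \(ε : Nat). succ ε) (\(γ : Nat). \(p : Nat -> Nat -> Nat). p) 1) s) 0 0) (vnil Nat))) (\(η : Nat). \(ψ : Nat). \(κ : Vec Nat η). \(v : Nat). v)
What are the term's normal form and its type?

resulting normal form:
  vcons Nat 1 2 (vcons Nat 0 0 (vnil Nat))
type:
  Vec Nat 2


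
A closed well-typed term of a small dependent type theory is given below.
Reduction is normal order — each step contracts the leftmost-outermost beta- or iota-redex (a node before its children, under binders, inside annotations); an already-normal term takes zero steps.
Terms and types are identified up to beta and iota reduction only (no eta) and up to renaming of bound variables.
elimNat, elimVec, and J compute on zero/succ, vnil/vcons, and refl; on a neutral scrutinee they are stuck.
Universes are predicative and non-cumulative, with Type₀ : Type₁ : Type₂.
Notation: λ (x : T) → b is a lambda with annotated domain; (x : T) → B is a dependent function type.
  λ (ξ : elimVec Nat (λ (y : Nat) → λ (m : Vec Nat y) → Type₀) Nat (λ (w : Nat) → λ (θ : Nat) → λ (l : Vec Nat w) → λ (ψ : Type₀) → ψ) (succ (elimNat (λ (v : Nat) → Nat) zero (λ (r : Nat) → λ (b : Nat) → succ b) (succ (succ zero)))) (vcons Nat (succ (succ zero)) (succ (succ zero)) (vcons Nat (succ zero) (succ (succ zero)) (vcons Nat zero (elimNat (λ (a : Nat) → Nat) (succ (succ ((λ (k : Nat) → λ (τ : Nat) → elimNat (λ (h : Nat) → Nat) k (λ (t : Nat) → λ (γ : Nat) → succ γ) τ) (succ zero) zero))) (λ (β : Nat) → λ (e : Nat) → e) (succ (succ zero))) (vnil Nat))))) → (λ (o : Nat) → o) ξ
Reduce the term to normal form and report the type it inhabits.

normal form:
  λ (ξ : Nat) → ξ
the term's type:
  (ξ : Nat) → Nat
observation: 17 normal-order steps normalize the term, beginning with an elimVec iota-redex.


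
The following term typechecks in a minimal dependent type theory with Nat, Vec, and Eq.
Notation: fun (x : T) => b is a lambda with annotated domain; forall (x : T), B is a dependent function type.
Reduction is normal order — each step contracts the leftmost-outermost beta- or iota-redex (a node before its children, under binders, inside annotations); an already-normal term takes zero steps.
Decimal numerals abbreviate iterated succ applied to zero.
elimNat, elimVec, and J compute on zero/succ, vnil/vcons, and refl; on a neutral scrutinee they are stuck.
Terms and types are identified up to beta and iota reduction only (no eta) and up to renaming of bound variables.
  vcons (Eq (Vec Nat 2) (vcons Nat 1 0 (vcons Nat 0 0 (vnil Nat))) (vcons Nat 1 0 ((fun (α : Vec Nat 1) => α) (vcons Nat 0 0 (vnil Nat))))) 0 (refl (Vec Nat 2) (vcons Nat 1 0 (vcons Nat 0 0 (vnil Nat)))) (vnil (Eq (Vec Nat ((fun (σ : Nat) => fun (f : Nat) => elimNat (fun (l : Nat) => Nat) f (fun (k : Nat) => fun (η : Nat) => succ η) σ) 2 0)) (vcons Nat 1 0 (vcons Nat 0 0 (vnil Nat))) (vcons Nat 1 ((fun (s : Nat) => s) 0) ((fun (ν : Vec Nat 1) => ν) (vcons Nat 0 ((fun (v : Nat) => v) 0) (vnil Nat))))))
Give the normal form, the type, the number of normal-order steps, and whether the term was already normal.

reduced normal form:
  vcons (Eq (Vec Nat 2) (vcons Nat 1 0 (vcons Nat 0 0 (vnil Nat))) (vcons Nat 1 0 (vcons Nat 0 0 (vnil Nat)))) 0 (refl (Vec Nat 2) (vcons Nat 1 0 (vcons Nat 0 0 (vnil Nat)))) (vnil (Eq (Vec Nat 2) (vcons Nat 1 0 (vcons Nat 0 0 (vnil Nat))) (vcons Nat 1 0 (vcons Nat 0 0 (vnil Nat)))))
type:
  Vec (Eq (Vec Nat 2) (vcons Nat 1 0 (vcons Nat 0 0 (vnil Nat))) (vcons Nat 1 0 (vcons Nat 0 0 (vnil Nat)))) 1
reduction steps (normal order): 13
started in normal form: no
first redex: a beta-redex


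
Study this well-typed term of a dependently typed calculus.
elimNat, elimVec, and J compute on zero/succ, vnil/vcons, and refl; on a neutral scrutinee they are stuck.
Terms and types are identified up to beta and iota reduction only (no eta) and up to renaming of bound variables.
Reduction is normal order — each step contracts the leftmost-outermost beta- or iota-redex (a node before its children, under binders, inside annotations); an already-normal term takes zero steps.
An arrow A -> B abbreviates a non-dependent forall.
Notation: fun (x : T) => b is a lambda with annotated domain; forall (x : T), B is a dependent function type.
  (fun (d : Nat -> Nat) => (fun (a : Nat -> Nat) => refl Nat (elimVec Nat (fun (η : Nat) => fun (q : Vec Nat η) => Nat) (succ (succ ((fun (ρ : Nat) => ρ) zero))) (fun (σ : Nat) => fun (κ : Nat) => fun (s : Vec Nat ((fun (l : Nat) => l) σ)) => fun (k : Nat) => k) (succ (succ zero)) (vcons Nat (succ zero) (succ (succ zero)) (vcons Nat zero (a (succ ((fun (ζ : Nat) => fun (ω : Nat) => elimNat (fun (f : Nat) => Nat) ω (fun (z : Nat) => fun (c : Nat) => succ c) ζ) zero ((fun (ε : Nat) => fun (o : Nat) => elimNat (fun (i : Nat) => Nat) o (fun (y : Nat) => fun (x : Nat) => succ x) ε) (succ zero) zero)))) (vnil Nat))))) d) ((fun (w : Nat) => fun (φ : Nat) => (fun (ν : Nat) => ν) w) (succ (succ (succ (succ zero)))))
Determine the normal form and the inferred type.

resulting normal form:
  refl Nat (succ (succ zero))
the term's type:
  Eq Nat (succ (succ zero)) (succ (succ zero))
observation: 14 normal-order steps separate the term from its normal form.


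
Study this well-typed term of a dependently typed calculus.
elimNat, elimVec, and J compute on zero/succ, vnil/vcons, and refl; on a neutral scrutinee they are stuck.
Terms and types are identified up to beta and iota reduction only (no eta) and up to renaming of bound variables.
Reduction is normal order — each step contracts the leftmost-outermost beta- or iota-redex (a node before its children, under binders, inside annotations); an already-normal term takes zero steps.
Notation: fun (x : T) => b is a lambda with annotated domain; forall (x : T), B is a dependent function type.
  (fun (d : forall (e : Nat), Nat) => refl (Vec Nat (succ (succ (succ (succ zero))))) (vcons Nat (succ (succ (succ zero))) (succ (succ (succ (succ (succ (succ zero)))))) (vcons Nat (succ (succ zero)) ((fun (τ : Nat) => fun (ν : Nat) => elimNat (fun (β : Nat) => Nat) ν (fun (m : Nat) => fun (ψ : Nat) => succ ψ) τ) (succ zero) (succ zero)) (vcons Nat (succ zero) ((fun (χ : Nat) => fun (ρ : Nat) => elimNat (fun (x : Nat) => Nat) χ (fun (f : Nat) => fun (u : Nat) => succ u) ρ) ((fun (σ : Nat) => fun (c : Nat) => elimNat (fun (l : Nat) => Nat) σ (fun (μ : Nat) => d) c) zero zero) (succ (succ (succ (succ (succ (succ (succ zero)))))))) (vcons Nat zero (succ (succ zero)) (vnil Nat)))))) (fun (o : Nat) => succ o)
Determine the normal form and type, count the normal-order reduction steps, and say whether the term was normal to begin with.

reduced normal form:
  refl (Vec Nat (succ (succ (succ (succ zero))))) (vcons Nat (succ (succ (succ zero))) (succ (succ (succ (succ (succ (succ zero)))))) (vcons Nat (succ (succ zero)) (succ (succ zero)) (vcons Nat (succ zero) (succ (succ (succ (succ (succ (succ (succ zero))))))) (vcons Nat zero (succ (succ zero)) (vnil Nat)))))
inferred type:
  Eq (Vec Nat (succ (succ (succ (succ zero))))) (vcons Nat (succ (succ (succ zero))) (succ (succ (succ (succ (succ (succ zero)))))) (vcons Nat (succ (succ zero)) (succ (succ zero)) (vcons Nat (succ zero) (succ (succ (succ (succ (succ (succ (succ zero))))))) (vcons Nat zero (succ (succ zero)) (vnil Nat))))) (vcons Nat (succ (succ (succ zero))) (succ (succ (succ (succ (succ (succ zero)))))) (vcons Nat (succ (succ zero)) (succ (succ zero)) (vcons Nat (succ zero) (succ (succ (succ (succ (succ (succ (succ zero))))))) (vcons Nat zero (succ (succ zero)) (vnil Nat)))))
steps to reach normal form (normal order): 34
already normal: no
first contracted redex: a beta-redex


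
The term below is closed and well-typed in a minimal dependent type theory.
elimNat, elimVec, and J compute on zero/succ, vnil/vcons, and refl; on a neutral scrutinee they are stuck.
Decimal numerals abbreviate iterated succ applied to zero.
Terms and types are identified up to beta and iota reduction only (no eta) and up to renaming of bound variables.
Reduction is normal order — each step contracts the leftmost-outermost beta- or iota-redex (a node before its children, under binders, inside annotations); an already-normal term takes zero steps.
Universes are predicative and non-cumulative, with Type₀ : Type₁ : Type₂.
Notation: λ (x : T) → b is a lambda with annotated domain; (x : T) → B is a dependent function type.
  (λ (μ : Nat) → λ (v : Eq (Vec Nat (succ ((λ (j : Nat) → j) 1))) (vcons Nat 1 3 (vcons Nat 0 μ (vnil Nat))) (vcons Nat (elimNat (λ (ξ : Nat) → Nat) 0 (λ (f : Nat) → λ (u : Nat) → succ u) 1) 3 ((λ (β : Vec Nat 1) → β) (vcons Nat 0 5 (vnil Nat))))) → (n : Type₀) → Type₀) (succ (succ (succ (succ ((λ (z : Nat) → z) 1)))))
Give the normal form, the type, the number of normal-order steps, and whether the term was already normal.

normal form:
  λ (μ : Eq (Vec Nat 2) (vcons Nat 1 3 (vcons Nat 0 5 (vnil Nat))) (vcons Nat 1 3 (vcons Nat 0 5 (vnil Nat)))) → (v : Type₀) → Type₀
type:
  (μ : Eq (Vec Nat 2) (vcons Nat 1 3 (vcons Nat 0 5 (vnil Nat))) (vcons Nat 1 3 (vcons Nat 0 5 (vnil Nat)))) → Type₁
reduction steps (normal order): 8
term was already normal: no
first contracted redex: a beta-redex


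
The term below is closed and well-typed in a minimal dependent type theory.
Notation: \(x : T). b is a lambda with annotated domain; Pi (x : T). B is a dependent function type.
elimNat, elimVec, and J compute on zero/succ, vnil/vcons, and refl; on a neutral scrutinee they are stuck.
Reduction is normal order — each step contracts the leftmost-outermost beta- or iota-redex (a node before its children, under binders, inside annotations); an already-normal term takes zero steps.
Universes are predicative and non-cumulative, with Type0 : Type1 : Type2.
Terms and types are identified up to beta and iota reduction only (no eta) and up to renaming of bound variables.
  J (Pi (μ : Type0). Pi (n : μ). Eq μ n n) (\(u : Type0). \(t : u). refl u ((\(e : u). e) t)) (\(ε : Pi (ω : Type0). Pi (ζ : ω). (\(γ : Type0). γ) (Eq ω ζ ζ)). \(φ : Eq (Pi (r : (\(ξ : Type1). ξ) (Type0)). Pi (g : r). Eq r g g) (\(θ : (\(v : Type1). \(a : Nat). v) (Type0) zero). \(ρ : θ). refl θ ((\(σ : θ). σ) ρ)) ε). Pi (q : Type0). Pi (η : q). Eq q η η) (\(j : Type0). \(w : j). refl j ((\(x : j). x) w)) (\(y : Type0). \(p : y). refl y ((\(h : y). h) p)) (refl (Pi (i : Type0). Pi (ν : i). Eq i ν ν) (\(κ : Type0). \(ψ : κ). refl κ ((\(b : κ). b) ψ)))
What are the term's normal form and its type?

reduced normal form:
  \(μ : Type0). \(n : μ). refl μ n
inferred type:
  Pi (μ : Type0). Pi (n : μ). Eq μ n n


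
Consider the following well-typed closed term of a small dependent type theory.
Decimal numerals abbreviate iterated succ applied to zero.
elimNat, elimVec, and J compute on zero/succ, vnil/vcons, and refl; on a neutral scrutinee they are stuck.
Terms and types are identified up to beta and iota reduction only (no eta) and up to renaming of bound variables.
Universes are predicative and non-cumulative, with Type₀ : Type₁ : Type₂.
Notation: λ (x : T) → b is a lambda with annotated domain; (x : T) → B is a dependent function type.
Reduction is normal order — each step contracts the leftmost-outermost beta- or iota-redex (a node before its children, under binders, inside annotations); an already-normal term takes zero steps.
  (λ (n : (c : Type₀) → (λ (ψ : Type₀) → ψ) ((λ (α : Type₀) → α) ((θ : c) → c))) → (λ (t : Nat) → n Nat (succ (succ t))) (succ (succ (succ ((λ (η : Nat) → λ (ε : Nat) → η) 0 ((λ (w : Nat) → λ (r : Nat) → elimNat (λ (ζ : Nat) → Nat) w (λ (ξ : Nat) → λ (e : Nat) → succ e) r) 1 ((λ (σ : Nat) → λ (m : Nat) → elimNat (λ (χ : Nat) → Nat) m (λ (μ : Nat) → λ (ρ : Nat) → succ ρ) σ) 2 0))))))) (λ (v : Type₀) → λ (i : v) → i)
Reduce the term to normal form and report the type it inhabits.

reduced normal form:
  5
the term's type:
  Nat
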